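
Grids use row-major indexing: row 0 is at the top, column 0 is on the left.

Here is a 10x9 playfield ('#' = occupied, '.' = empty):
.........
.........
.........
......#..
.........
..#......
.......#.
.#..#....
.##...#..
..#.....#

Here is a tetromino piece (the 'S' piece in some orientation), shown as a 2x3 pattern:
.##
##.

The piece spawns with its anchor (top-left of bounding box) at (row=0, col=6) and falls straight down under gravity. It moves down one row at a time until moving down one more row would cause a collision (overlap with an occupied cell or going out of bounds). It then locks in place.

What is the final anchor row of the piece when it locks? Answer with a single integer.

Answer: 1

Derivation:
Spawn at (row=0, col=6). Try each row:
  row 0: fits
  row 1: fits
  row 2: blocked -> lock at row 1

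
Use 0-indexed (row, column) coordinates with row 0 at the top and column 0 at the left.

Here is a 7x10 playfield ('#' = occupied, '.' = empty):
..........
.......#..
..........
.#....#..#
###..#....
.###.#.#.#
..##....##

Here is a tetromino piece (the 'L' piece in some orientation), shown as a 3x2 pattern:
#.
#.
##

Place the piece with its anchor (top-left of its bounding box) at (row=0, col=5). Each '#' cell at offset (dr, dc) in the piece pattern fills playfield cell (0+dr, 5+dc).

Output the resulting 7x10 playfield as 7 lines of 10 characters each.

Fill (0+0,5+0) = (0,5)
Fill (0+1,5+0) = (1,5)
Fill (0+2,5+0) = (2,5)
Fill (0+2,5+1) = (2,6)

Answer: .....#....
.....#.#..
.....##...
.#....#..#
###..#....
.###.#.#.#
..##....##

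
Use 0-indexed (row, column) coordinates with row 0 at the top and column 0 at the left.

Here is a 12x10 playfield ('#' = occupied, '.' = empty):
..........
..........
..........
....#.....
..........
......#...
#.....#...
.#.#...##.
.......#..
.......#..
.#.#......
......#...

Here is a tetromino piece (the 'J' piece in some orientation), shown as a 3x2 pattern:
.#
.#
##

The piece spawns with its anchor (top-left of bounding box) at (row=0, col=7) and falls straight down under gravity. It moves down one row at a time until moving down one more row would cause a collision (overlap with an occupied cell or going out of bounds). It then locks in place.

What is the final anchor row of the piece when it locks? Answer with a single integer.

Answer: 4

Derivation:
Spawn at (row=0, col=7). Try each row:
  row 0: fits
  row 1: fits
  row 2: fits
  row 3: fits
  row 4: fits
  row 5: blocked -> lock at row 4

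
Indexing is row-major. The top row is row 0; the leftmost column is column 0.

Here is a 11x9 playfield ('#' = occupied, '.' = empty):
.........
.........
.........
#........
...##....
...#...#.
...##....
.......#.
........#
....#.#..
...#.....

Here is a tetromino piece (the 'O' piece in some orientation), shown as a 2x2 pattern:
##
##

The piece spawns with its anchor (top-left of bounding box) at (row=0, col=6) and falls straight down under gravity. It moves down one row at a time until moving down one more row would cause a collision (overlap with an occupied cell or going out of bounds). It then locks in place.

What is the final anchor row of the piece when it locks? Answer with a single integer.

Spawn at (row=0, col=6). Try each row:
  row 0: fits
  row 1: fits
  row 2: fits
  row 3: fits
  row 4: blocked -> lock at row 3

Answer: 3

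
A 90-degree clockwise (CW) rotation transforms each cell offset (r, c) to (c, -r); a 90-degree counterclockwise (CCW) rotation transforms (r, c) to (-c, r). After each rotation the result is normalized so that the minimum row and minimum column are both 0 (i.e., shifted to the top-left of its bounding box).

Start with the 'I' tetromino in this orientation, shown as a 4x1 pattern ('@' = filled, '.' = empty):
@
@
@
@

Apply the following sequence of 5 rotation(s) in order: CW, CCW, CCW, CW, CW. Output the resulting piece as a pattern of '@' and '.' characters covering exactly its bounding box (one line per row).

Start:
@
@
@
@
After rotation 1 (CW):
@@@@
After rotation 2 (CCW):
@
@
@
@
After rotation 3 (CCW):
@@@@
After rotation 4 (CW):
@
@
@
@
After rotation 5 (CW):
@@@@

Answer: @@@@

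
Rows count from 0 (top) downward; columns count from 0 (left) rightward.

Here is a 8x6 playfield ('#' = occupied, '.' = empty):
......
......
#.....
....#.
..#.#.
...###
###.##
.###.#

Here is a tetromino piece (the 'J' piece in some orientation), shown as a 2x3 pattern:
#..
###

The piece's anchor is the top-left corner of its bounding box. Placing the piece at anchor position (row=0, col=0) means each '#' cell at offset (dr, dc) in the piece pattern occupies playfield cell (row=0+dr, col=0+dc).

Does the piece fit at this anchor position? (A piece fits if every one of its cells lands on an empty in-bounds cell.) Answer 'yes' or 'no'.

Answer: yes

Derivation:
Check each piece cell at anchor (0, 0):
  offset (0,0) -> (0,0): empty -> OK
  offset (1,0) -> (1,0): empty -> OK
  offset (1,1) -> (1,1): empty -> OK
  offset (1,2) -> (1,2): empty -> OK
All cells valid: yes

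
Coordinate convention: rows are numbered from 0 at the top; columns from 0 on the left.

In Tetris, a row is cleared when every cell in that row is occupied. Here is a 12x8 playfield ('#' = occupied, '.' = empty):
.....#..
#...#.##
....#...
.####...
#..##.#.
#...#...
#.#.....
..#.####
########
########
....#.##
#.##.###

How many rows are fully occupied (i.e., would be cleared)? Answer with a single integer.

Check each row:
  row 0: 7 empty cells -> not full
  row 1: 4 empty cells -> not full
  row 2: 7 empty cells -> not full
  row 3: 4 empty cells -> not full
  row 4: 4 empty cells -> not full
  row 5: 6 empty cells -> not full
  row 6: 6 empty cells -> not full
  row 7: 3 empty cells -> not full
  row 8: 0 empty cells -> FULL (clear)
  row 9: 0 empty cells -> FULL (clear)
  row 10: 5 empty cells -> not full
  row 11: 2 empty cells -> not full
Total rows cleared: 2

Answer: 2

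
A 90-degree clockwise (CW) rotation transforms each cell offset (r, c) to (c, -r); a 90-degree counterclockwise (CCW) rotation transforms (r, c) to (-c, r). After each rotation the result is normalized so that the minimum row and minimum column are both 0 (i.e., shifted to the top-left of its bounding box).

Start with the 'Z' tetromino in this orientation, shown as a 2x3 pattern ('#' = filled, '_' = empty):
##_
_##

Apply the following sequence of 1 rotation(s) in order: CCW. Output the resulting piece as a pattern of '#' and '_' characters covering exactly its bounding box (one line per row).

Answer: _#
##
#_

Derivation:
Start:
##_
_##
After rotation 1 (CCW):
_#
##
#_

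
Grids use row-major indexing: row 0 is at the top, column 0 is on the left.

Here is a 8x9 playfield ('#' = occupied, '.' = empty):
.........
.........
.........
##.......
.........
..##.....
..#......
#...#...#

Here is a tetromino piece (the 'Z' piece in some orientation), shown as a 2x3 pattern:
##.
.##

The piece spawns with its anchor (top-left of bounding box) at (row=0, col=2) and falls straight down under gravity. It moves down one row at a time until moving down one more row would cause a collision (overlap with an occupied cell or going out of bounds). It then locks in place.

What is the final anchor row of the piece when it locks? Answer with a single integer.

Spawn at (row=0, col=2). Try each row:
  row 0: fits
  row 1: fits
  row 2: fits
  row 3: fits
  row 4: blocked -> lock at row 3

Answer: 3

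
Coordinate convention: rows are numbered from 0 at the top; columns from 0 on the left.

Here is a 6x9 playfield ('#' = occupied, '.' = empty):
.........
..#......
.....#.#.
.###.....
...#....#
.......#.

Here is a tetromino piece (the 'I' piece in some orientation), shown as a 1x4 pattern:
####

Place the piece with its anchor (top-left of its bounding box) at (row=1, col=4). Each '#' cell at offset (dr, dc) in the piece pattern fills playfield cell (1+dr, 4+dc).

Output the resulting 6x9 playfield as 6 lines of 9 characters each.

Fill (1+0,4+0) = (1,4)
Fill (1+0,4+1) = (1,5)
Fill (1+0,4+2) = (1,6)
Fill (1+0,4+3) = (1,7)

Answer: .........
..#.####.
.....#.#.
.###.....
...#....#
.......#.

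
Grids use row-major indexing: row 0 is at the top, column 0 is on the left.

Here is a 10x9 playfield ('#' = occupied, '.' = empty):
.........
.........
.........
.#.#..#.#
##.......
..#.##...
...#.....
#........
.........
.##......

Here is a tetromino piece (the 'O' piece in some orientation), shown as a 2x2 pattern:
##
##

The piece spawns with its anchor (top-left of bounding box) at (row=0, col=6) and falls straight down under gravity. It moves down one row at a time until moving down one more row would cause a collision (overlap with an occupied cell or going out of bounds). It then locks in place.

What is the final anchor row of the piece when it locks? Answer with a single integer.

Answer: 1

Derivation:
Spawn at (row=0, col=6). Try each row:
  row 0: fits
  row 1: fits
  row 2: blocked -> lock at row 1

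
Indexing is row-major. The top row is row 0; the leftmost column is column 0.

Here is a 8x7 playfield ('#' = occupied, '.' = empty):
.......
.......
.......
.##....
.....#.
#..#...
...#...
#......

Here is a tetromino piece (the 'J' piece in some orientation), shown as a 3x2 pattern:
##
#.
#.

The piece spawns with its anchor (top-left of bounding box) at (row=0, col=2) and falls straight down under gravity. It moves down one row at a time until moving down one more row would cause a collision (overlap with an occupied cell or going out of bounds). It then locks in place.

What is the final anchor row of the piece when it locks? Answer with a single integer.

Answer: 0

Derivation:
Spawn at (row=0, col=2). Try each row:
  row 0: fits
  row 1: blocked -> lock at row 0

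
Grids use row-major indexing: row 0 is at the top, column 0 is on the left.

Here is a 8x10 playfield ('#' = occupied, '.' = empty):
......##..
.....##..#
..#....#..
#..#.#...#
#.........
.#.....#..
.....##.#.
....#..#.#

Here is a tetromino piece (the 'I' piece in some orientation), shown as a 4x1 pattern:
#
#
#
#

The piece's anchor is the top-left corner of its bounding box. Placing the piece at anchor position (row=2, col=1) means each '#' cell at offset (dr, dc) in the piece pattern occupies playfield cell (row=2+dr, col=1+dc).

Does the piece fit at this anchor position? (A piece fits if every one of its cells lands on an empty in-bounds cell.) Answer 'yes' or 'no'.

Check each piece cell at anchor (2, 1):
  offset (0,0) -> (2,1): empty -> OK
  offset (1,0) -> (3,1): empty -> OK
  offset (2,0) -> (4,1): empty -> OK
  offset (3,0) -> (5,1): occupied ('#') -> FAIL
All cells valid: no

Answer: no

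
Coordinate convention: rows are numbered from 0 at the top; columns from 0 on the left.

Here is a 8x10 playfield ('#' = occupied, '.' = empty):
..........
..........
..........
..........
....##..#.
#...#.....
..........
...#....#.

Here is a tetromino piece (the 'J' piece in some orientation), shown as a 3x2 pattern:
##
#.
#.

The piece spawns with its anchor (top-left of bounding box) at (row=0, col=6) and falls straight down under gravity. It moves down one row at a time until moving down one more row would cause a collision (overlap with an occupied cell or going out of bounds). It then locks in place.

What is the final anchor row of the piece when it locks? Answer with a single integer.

Answer: 5

Derivation:
Spawn at (row=0, col=6). Try each row:
  row 0: fits
  row 1: fits
  row 2: fits
  row 3: fits
  row 4: fits
  row 5: fits
  row 6: blocked -> lock at row 5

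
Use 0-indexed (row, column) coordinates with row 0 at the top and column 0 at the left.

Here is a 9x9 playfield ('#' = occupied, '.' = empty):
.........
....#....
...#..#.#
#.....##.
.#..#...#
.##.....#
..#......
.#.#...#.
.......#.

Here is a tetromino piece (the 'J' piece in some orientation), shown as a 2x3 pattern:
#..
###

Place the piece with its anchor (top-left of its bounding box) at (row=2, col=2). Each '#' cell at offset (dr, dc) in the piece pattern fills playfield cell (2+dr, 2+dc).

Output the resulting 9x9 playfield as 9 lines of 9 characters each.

Fill (2+0,2+0) = (2,2)
Fill (2+1,2+0) = (3,2)
Fill (2+1,2+1) = (3,3)
Fill (2+1,2+2) = (3,4)

Answer: .........
....#....
..##..#.#
#.###.##.
.#..#...#
.##.....#
..#......
.#.#...#.
.......#.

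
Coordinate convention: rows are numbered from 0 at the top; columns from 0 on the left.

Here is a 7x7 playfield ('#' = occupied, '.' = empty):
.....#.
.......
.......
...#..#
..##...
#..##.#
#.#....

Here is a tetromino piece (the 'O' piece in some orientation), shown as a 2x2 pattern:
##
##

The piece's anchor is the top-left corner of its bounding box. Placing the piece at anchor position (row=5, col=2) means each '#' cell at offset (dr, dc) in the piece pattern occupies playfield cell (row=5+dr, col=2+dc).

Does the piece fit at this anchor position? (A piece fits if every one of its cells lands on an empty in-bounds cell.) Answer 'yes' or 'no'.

Answer: no

Derivation:
Check each piece cell at anchor (5, 2):
  offset (0,0) -> (5,2): empty -> OK
  offset (0,1) -> (5,3): occupied ('#') -> FAIL
  offset (1,0) -> (6,2): occupied ('#') -> FAIL
  offset (1,1) -> (6,3): empty -> OK
All cells valid: no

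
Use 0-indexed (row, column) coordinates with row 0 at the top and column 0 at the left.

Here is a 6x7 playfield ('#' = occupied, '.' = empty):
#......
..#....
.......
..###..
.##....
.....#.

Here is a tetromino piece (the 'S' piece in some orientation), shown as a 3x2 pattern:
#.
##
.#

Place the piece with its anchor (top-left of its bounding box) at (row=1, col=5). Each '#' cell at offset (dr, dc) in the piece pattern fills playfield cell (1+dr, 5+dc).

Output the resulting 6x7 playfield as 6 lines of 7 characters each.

Answer: #......
..#..#.
.....##
..###.#
.##....
.....#.

Derivation:
Fill (1+0,5+0) = (1,5)
Fill (1+1,5+0) = (2,5)
Fill (1+1,5+1) = (2,6)
Fill (1+2,5+1) = (3,6)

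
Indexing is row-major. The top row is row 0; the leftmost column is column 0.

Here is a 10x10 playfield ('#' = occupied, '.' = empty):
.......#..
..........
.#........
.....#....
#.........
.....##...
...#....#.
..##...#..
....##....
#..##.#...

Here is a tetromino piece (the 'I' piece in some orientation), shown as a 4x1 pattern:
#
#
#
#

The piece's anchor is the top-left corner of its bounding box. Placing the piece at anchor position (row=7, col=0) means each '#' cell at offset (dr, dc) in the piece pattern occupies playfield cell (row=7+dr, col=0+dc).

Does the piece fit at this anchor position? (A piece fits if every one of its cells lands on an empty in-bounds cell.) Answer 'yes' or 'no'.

Check each piece cell at anchor (7, 0):
  offset (0,0) -> (7,0): empty -> OK
  offset (1,0) -> (8,0): empty -> OK
  offset (2,0) -> (9,0): occupied ('#') -> FAIL
  offset (3,0) -> (10,0): out of bounds -> FAIL
All cells valid: no

Answer: no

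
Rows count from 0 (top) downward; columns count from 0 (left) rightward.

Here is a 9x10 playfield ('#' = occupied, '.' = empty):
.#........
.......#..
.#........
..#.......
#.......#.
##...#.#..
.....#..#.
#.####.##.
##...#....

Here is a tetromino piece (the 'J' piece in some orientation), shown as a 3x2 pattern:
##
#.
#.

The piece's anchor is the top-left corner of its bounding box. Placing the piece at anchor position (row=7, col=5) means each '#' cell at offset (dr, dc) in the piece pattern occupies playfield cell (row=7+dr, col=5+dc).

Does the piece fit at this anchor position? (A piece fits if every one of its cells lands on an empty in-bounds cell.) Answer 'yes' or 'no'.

Check each piece cell at anchor (7, 5):
  offset (0,0) -> (7,5): occupied ('#') -> FAIL
  offset (0,1) -> (7,6): empty -> OK
  offset (1,0) -> (8,5): occupied ('#') -> FAIL
  offset (2,0) -> (9,5): out of bounds -> FAIL
All cells valid: no

Answer: no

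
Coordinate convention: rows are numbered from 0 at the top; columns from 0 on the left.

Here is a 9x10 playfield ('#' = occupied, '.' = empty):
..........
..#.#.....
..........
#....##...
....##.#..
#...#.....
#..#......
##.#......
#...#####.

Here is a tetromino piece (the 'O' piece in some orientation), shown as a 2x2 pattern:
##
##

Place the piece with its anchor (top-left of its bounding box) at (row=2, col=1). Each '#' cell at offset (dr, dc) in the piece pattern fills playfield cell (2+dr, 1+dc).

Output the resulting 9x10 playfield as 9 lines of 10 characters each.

Answer: ..........
..#.#.....
.##.......
###..##...
....##.#..
#...#.....
#..#......
##.#......
#...#####.

Derivation:
Fill (2+0,1+0) = (2,1)
Fill (2+0,1+1) = (2,2)
Fill (2+1,1+0) = (3,1)
Fill (2+1,1+1) = (3,2)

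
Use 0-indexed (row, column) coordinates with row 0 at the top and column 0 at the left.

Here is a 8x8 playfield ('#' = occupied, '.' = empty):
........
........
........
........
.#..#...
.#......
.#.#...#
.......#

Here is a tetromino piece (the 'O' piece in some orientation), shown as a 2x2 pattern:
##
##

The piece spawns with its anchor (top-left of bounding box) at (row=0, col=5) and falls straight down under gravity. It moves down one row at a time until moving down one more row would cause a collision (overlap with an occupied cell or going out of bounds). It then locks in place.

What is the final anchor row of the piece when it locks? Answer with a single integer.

Answer: 6

Derivation:
Spawn at (row=0, col=5). Try each row:
  row 0: fits
  row 1: fits
  row 2: fits
  row 3: fits
  row 4: fits
  row 5: fits
  row 6: fits
  row 7: blocked -> lock at row 6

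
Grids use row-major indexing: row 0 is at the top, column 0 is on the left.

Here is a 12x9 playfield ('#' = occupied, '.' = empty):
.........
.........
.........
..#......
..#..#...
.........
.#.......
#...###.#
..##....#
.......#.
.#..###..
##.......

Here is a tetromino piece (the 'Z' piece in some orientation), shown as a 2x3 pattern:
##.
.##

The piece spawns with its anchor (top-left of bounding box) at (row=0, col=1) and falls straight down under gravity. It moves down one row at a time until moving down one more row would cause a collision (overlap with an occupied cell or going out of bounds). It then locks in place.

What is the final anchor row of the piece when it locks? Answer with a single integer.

Answer: 1

Derivation:
Spawn at (row=0, col=1). Try each row:
  row 0: fits
  row 1: fits
  row 2: blocked -> lock at row 1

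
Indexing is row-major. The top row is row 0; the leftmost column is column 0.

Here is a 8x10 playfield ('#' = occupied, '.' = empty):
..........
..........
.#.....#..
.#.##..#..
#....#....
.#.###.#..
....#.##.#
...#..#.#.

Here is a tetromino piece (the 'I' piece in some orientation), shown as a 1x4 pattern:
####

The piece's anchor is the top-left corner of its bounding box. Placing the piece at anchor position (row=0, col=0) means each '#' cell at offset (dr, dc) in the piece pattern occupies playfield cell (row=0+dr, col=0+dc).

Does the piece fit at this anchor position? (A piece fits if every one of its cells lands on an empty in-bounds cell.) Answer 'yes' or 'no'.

Check each piece cell at anchor (0, 0):
  offset (0,0) -> (0,0): empty -> OK
  offset (0,1) -> (0,1): empty -> OK
  offset (0,2) -> (0,2): empty -> OK
  offset (0,3) -> (0,3): empty -> OK
All cells valid: yes

Answer: yes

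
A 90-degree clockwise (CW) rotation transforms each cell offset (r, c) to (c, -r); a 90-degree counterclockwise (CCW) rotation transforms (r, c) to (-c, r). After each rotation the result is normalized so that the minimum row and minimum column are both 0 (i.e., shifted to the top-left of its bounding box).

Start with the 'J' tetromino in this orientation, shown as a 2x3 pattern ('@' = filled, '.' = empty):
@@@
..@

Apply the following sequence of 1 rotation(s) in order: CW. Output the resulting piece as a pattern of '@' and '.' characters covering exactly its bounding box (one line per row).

Start:
@@@
..@
After rotation 1 (CW):
.@
.@
@@

Answer: .@
.@
@@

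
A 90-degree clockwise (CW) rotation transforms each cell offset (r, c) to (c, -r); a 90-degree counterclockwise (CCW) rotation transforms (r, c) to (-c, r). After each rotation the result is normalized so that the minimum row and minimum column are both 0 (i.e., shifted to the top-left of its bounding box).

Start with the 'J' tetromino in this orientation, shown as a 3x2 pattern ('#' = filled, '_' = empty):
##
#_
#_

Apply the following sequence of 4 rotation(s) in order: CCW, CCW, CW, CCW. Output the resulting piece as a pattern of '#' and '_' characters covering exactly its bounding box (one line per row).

Start:
##
#_
#_
After rotation 1 (CCW):
#__
###
After rotation 2 (CCW):
_#
_#
##
After rotation 3 (CW):
#__
###
After rotation 4 (CCW):
_#
_#
##

Answer: _#
_#
##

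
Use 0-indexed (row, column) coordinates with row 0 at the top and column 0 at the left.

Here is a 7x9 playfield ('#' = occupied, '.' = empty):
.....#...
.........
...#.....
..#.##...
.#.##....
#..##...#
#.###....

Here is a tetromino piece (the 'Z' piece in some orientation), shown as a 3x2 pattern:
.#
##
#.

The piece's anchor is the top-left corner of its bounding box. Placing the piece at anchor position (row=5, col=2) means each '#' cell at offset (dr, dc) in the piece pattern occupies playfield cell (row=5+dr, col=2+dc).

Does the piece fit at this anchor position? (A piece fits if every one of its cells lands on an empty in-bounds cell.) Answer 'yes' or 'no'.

Check each piece cell at anchor (5, 2):
  offset (0,1) -> (5,3): occupied ('#') -> FAIL
  offset (1,0) -> (6,2): occupied ('#') -> FAIL
  offset (1,1) -> (6,3): occupied ('#') -> FAIL
  offset (2,0) -> (7,2): out of bounds -> FAIL
All cells valid: no

Answer: no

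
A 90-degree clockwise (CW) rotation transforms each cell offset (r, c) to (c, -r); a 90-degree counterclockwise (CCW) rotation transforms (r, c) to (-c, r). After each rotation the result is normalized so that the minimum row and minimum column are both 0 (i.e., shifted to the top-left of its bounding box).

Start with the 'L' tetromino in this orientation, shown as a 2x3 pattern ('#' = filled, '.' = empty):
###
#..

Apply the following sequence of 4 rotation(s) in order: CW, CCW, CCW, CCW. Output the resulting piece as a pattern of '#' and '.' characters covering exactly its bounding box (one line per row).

Start:
###
#..
After rotation 1 (CW):
##
.#
.#
After rotation 2 (CCW):
###
#..
After rotation 3 (CCW):
#.
#.
##
After rotation 4 (CCW):
..#
###

Answer: ..#
###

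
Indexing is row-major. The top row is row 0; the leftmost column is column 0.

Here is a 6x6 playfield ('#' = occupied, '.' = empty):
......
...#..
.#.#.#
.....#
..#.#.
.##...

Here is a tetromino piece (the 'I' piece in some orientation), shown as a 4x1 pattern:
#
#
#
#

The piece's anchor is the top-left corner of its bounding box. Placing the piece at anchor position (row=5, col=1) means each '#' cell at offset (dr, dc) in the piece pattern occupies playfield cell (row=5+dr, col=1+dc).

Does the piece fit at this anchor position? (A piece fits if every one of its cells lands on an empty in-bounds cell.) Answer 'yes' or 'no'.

Check each piece cell at anchor (5, 1):
  offset (0,0) -> (5,1): occupied ('#') -> FAIL
  offset (1,0) -> (6,1): out of bounds -> FAIL
  offset (2,0) -> (7,1): out of bounds -> FAIL
  offset (3,0) -> (8,1): out of bounds -> FAIL
All cells valid: no

Answer: no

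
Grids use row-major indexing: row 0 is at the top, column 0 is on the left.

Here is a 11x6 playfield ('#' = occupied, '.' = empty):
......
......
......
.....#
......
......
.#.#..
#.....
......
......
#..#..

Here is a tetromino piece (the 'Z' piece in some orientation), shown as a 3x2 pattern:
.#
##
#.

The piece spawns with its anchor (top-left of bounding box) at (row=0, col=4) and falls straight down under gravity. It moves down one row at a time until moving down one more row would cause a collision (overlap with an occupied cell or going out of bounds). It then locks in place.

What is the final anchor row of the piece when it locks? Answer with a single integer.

Answer: 1

Derivation:
Spawn at (row=0, col=4). Try each row:
  row 0: fits
  row 1: fits
  row 2: blocked -> lock at row 1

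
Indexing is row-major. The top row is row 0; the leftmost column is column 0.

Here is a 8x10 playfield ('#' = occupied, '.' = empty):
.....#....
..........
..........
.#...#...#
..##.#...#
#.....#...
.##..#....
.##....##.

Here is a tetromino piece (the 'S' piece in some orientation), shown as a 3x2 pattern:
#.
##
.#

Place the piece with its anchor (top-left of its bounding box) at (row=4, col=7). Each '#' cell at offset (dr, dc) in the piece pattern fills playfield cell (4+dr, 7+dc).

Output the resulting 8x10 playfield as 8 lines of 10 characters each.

Fill (4+0,7+0) = (4,7)
Fill (4+1,7+0) = (5,7)
Fill (4+1,7+1) = (5,8)
Fill (4+2,7+1) = (6,8)

Answer: .....#....
..........
..........
.#...#...#
..##.#.#.#
#.....###.
.##..#..#.
.##....##.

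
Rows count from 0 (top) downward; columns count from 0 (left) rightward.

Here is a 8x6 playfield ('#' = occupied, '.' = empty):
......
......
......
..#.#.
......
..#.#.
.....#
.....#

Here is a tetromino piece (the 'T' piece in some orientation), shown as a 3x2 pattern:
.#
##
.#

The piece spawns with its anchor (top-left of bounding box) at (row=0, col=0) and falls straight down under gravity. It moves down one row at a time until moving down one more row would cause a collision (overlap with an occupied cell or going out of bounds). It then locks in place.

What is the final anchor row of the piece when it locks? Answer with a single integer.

Spawn at (row=0, col=0). Try each row:
  row 0: fits
  row 1: fits
  row 2: fits
  row 3: fits
  row 4: fits
  row 5: fits
  row 6: blocked -> lock at row 5

Answer: 5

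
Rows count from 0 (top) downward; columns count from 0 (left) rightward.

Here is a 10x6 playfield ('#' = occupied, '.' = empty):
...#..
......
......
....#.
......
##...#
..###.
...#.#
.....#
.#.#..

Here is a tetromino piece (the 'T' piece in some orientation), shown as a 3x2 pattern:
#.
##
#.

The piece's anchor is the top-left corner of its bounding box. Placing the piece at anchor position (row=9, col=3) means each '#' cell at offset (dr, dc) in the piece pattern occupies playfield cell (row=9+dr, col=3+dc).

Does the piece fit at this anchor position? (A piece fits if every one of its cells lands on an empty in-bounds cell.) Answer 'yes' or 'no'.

Check each piece cell at anchor (9, 3):
  offset (0,0) -> (9,3): occupied ('#') -> FAIL
  offset (1,0) -> (10,3): out of bounds -> FAIL
  offset (1,1) -> (10,4): out of bounds -> FAIL
  offset (2,0) -> (11,3): out of bounds -> FAIL
All cells valid: no

Answer: no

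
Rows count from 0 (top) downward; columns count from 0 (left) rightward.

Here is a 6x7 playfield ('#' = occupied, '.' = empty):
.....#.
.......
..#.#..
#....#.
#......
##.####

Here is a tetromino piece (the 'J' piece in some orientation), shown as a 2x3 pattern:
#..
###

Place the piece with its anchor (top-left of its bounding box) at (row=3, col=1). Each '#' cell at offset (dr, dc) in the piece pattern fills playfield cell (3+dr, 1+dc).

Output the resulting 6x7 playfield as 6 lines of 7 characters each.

Answer: .....#.
.......
..#.#..
##...#.
####...
##.####

Derivation:
Fill (3+0,1+0) = (3,1)
Fill (3+1,1+0) = (4,1)
Fill (3+1,1+1) = (4,2)
Fill (3+1,1+2) = (4,3)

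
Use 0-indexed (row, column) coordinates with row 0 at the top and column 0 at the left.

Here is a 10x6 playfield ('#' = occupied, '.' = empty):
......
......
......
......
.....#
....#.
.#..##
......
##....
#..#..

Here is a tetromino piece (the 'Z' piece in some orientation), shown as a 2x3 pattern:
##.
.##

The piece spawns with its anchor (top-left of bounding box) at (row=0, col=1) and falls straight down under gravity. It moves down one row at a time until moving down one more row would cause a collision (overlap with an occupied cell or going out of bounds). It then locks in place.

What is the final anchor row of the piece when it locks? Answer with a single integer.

Spawn at (row=0, col=1). Try each row:
  row 0: fits
  row 1: fits
  row 2: fits
  row 3: fits
  row 4: fits
  row 5: fits
  row 6: blocked -> lock at row 5

Answer: 5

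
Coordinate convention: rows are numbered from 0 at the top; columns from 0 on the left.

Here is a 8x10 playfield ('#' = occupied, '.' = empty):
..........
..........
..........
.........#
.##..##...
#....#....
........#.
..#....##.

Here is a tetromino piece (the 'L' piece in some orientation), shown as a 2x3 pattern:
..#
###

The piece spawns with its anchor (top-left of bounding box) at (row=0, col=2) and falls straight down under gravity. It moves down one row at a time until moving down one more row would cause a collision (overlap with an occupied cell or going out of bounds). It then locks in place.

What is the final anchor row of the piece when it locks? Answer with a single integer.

Spawn at (row=0, col=2). Try each row:
  row 0: fits
  row 1: fits
  row 2: fits
  row 3: blocked -> lock at row 2

Answer: 2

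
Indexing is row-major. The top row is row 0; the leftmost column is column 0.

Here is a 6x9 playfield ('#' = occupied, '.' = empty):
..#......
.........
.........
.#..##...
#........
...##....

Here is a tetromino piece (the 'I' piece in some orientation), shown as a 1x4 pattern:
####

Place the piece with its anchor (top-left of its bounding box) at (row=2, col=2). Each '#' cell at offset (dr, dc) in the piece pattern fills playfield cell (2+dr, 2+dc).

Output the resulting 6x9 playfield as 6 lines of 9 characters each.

Answer: ..#......
.........
..####...
.#..##...
#........
...##....

Derivation:
Fill (2+0,2+0) = (2,2)
Fill (2+0,2+1) = (2,3)
Fill (2+0,2+2) = (2,4)
Fill (2+0,2+3) = (2,5)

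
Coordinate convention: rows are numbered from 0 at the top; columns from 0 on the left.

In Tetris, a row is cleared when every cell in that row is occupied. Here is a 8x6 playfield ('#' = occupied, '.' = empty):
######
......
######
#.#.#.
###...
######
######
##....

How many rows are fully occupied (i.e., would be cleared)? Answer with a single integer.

Answer: 4

Derivation:
Check each row:
  row 0: 0 empty cells -> FULL (clear)
  row 1: 6 empty cells -> not full
  row 2: 0 empty cells -> FULL (clear)
  row 3: 3 empty cells -> not full
  row 4: 3 empty cells -> not full
  row 5: 0 empty cells -> FULL (clear)
  row 6: 0 empty cells -> FULL (clear)
  row 7: 4 empty cells -> not full
Total rows cleared: 4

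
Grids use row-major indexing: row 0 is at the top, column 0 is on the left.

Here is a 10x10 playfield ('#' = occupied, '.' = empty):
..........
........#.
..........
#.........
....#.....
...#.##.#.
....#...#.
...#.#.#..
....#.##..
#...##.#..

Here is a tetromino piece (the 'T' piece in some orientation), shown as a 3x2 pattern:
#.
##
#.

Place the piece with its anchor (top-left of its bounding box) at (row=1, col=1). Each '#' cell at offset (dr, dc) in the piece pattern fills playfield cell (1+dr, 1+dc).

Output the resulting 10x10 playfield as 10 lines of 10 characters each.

Fill (1+0,1+0) = (1,1)
Fill (1+1,1+0) = (2,1)
Fill (1+1,1+1) = (2,2)
Fill (1+2,1+0) = (3,1)

Answer: ..........
.#......#.
.##.......
##........
....#.....
...#.##.#.
....#...#.
...#.#.#..
....#.##..
#...##.#..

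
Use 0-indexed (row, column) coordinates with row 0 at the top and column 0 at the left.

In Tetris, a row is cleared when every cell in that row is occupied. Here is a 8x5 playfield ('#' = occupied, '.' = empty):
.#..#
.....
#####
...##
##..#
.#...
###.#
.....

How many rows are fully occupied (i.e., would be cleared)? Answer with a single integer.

Answer: 1

Derivation:
Check each row:
  row 0: 3 empty cells -> not full
  row 1: 5 empty cells -> not full
  row 2: 0 empty cells -> FULL (clear)
  row 3: 3 empty cells -> not full
  row 4: 2 empty cells -> not full
  row 5: 4 empty cells -> not full
  row 6: 1 empty cell -> not full
  row 7: 5 empty cells -> not full
Total rows cleared: 1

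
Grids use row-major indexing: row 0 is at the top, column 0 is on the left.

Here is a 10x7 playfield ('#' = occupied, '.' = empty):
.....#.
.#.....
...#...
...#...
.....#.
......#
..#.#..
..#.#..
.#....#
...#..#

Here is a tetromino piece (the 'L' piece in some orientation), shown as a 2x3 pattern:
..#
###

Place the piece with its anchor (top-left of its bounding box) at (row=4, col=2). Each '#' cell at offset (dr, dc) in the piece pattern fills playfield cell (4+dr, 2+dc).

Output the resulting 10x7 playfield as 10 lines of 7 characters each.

Fill (4+0,2+2) = (4,4)
Fill (4+1,2+0) = (5,2)
Fill (4+1,2+1) = (5,3)
Fill (4+1,2+2) = (5,4)

Answer: .....#.
.#.....
...#...
...#...
....##.
..###.#
..#.#..
..#.#..
.#....#
...#..#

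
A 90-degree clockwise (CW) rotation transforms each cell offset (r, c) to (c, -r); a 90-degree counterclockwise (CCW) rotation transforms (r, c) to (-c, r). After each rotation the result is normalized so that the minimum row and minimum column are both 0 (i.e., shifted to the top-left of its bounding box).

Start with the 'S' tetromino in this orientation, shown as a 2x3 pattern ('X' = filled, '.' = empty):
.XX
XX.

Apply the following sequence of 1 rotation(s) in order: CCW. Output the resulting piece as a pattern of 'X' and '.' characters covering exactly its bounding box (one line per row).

Start:
.XX
XX.
After rotation 1 (CCW):
X.
XX
.X

Answer: X.
XX
.X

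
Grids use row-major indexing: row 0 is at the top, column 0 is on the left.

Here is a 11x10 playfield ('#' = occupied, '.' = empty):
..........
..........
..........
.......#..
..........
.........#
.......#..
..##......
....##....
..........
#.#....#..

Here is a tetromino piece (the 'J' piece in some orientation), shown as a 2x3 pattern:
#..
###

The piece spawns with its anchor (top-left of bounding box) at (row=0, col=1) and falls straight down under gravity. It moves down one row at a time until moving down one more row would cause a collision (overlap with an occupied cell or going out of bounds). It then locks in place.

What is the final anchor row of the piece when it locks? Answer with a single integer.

Answer: 5

Derivation:
Spawn at (row=0, col=1). Try each row:
  row 0: fits
  row 1: fits
  row 2: fits
  row 3: fits
  row 4: fits
  row 5: fits
  row 6: blocked -> lock at row 5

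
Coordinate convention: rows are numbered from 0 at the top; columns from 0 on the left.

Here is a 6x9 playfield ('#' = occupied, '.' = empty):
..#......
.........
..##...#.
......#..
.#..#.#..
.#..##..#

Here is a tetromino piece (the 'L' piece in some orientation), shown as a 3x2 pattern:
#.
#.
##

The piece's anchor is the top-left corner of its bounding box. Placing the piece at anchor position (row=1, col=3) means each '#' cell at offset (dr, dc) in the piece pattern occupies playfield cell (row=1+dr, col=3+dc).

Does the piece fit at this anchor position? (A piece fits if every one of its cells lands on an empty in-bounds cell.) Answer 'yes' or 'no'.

Check each piece cell at anchor (1, 3):
  offset (0,0) -> (1,3): empty -> OK
  offset (1,0) -> (2,3): occupied ('#') -> FAIL
  offset (2,0) -> (3,3): empty -> OK
  offset (2,1) -> (3,4): empty -> OK
All cells valid: no

Answer: no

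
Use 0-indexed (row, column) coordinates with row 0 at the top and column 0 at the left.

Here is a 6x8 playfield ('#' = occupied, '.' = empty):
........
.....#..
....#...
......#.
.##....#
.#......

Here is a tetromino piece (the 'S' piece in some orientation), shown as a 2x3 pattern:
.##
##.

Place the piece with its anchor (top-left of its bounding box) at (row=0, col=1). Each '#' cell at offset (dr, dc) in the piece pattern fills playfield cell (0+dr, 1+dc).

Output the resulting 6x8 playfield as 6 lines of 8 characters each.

Answer: ..##....
.##..#..
....#...
......#.
.##....#
.#......

Derivation:
Fill (0+0,1+1) = (0,2)
Fill (0+0,1+2) = (0,3)
Fill (0+1,1+0) = (1,1)
Fill (0+1,1+1) = (1,2)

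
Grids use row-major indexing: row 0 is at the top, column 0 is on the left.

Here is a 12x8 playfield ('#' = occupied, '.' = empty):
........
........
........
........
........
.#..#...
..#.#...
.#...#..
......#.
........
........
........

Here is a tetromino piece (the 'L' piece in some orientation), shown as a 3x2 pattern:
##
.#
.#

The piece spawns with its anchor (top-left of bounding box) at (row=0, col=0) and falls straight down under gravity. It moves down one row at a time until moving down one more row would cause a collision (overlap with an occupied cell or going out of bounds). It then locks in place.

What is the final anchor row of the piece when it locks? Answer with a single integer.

Spawn at (row=0, col=0). Try each row:
  row 0: fits
  row 1: fits
  row 2: fits
  row 3: blocked -> lock at row 2

Answer: 2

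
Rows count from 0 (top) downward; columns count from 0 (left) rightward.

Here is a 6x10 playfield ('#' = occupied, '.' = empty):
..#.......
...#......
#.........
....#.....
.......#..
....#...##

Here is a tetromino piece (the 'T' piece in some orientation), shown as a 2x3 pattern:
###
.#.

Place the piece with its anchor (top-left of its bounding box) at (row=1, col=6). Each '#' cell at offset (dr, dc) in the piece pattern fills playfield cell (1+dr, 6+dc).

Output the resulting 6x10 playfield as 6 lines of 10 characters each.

Fill (1+0,6+0) = (1,6)
Fill (1+0,6+1) = (1,7)
Fill (1+0,6+2) = (1,8)
Fill (1+1,6+1) = (2,7)

Answer: ..#.......
...#..###.
#......#..
....#.....
.......#..
....#...##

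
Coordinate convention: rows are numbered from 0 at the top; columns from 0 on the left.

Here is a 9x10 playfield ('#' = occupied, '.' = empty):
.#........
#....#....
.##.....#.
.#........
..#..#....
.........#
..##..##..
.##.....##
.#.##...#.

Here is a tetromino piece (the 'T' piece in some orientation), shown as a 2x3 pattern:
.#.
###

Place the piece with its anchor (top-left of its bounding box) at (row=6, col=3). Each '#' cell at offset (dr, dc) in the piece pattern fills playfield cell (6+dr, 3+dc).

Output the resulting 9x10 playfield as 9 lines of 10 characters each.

Answer: .#........
#....#....
.##.....#.
.#........
..#..#....
.........#
..###.##..
.#####..##
.#.##...#.

Derivation:
Fill (6+0,3+1) = (6,4)
Fill (6+1,3+0) = (7,3)
Fill (6+1,3+1) = (7,4)
Fill (6+1,3+2) = (7,5)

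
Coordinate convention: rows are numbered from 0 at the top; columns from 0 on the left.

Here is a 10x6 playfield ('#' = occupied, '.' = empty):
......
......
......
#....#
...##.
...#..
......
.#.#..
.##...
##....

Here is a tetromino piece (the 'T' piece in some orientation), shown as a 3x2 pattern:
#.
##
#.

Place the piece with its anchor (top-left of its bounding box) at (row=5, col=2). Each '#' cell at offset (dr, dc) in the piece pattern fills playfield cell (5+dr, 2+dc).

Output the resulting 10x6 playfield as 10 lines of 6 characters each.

Fill (5+0,2+0) = (5,2)
Fill (5+1,2+0) = (6,2)
Fill (5+1,2+1) = (6,3)
Fill (5+2,2+0) = (7,2)

Answer: ......
......
......
#....#
...##.
..##..
..##..
.###..
.##...
##....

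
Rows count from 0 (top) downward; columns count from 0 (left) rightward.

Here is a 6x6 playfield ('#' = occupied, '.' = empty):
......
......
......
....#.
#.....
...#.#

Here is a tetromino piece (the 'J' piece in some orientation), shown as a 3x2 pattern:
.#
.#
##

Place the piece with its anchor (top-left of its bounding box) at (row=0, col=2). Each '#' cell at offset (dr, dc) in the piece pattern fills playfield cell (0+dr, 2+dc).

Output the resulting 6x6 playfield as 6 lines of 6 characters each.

Answer: ...#..
...#..
..##..
....#.
#.....
...#.#

Derivation:
Fill (0+0,2+1) = (0,3)
Fill (0+1,2+1) = (1,3)
Fill (0+2,2+0) = (2,2)
Fill (0+2,2+1) = (2,3)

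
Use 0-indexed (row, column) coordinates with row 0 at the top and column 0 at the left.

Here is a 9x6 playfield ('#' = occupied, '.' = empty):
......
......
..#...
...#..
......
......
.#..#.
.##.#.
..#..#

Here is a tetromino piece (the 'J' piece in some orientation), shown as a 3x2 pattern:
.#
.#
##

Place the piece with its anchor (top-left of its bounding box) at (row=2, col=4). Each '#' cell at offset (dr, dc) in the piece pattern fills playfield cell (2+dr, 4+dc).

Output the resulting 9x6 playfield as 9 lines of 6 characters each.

Fill (2+0,4+1) = (2,5)
Fill (2+1,4+1) = (3,5)
Fill (2+2,4+0) = (4,4)
Fill (2+2,4+1) = (4,5)

Answer: ......
......
..#..#
...#.#
....##
......
.#..#.
.##.#.
..#..#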